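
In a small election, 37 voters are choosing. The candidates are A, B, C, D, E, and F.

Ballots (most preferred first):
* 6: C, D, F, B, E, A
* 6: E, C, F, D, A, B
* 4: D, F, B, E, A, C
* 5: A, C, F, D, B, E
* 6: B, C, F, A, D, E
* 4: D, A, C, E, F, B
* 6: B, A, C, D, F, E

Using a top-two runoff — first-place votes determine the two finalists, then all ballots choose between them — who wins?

D

Round 1 first-place votes: A 5, B 12, C 6, D 8, E 6, F 0. B and D advance.
Runoff: B is ranked above D on 12 ballots, D above B on 25.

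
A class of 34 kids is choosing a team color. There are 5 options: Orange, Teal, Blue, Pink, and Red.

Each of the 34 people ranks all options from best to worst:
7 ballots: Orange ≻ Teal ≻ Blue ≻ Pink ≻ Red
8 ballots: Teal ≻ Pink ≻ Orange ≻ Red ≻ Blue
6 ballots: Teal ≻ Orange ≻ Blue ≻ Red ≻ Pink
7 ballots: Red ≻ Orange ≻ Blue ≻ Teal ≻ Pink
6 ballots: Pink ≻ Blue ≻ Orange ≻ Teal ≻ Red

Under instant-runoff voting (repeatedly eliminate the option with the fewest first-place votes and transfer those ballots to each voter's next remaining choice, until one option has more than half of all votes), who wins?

Orange

Round 1: Orange 7, Teal 14, Blue 0, Pink 6, Red 7. Blue eliminated.
Round 2: Orange 7, Teal 14, Pink 6, Red 7. Pink eliminated.
Round 3: Orange 13, Teal 14, Red 7. Red eliminated.
Round 4: Orange 20, Teal 14. Orange has a majority (≥18).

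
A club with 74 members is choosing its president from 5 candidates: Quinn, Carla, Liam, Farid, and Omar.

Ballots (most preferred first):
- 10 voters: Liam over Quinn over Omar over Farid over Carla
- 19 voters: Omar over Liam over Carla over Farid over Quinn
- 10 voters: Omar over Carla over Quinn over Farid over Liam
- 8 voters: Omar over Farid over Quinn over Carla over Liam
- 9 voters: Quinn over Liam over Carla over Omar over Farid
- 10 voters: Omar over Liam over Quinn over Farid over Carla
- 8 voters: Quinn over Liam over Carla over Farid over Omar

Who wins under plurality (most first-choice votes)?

Omar

First-place votes: Quinn 17, Carla 0, Liam 10, Farid 0, Omar 47.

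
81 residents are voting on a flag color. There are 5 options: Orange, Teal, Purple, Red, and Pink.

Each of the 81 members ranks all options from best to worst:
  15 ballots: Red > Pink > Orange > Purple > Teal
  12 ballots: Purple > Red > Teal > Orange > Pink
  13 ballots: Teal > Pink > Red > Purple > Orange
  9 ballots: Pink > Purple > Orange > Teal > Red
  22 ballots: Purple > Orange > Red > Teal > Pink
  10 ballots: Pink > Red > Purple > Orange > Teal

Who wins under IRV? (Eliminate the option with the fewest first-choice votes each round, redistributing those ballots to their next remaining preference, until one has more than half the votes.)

Round 1: Orange 0, Teal 13, Purple 34, Red 15, Pink 19. Orange eliminated.
Round 2: Teal 13, Purple 34, Red 15, Pink 19. Teal eliminated.
Round 3: Purple 34, Red 15, Pink 32. Red eliminated.
Round 4: Purple 34, Pink 47. Pink has a majority (≥41).

Pink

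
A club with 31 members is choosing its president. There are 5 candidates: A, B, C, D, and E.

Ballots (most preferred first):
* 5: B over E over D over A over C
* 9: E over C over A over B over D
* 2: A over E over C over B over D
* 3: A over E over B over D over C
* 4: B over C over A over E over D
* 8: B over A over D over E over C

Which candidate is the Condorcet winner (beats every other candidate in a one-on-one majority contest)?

B vs A: 17–14
B vs C: 20–11
B vs D: 31–0
B vs E: 17–14
B beats every other candidate.

B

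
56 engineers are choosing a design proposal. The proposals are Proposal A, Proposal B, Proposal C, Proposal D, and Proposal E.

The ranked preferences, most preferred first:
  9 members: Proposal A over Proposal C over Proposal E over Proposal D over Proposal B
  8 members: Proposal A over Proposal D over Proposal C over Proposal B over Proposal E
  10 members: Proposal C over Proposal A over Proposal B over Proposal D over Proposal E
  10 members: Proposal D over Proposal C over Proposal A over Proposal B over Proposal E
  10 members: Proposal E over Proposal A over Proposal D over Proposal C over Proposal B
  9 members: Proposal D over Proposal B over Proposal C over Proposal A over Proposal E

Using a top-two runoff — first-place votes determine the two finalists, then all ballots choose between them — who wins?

Round 1 first-place votes: Proposal A 17, Proposal B 0, Proposal C 10, Proposal D 19, Proposal E 10. Proposal D and Proposal A advance.
Runoff: Proposal D is ranked above Proposal A on 19 ballots, Proposal A above Proposal D on 37.

Proposal A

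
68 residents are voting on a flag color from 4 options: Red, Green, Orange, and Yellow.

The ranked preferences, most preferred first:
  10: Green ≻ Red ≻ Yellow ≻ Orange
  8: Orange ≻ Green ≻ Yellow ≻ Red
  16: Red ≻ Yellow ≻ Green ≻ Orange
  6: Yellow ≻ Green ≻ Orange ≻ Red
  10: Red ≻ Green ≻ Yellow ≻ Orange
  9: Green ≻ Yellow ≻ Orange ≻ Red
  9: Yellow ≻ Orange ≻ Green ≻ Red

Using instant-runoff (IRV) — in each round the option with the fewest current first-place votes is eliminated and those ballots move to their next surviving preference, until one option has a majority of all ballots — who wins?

Round 1: Red 26, Green 19, Orange 8, Yellow 15. Orange eliminated.
Round 2: Red 26, Green 27, Yellow 15. Yellow eliminated.
Round 3: Red 26, Green 42. Green has a majority (≥35).

Green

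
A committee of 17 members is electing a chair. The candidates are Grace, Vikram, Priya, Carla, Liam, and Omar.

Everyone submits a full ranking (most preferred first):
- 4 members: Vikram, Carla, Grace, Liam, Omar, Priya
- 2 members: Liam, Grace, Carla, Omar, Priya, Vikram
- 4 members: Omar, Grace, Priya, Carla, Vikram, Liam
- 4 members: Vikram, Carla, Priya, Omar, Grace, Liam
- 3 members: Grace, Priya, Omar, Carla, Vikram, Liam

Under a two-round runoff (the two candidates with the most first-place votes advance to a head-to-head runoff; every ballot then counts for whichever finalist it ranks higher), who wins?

Round 1 first-place votes: Grace 3, Vikram 8, Priya 0, Carla 0, Liam 2, Omar 4. Vikram and Omar advance.
Runoff: Vikram is ranked above Omar on 8 ballots, Omar above Vikram on 9.

Omar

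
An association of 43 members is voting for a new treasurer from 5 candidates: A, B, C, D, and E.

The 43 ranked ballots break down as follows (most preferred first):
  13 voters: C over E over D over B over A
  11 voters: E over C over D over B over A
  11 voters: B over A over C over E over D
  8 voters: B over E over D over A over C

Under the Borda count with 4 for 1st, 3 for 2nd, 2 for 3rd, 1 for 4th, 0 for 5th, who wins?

A: 13×0 + 11×0 + 11×3 + 8×1 = 41
B: 13×1 + 11×1 + 11×4 + 8×4 = 100
C: 13×4 + 11×3 + 11×2 + 8×0 = 107
D: 13×2 + 11×2 + 11×0 + 8×2 = 64
E: 13×3 + 11×4 + 11×1 + 8×3 = 118

E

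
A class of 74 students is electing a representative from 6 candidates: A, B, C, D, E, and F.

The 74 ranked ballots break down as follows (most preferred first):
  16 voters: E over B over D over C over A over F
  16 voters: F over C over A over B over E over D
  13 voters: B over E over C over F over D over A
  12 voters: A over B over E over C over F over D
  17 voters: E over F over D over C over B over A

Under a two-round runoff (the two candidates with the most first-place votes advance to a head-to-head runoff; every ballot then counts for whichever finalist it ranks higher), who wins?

Round 1 first-place votes: A 12, B 13, C 0, D 0, E 33, F 16. E and F advance.
Runoff: E is ranked above F on 58 ballots, F above E on 16.

E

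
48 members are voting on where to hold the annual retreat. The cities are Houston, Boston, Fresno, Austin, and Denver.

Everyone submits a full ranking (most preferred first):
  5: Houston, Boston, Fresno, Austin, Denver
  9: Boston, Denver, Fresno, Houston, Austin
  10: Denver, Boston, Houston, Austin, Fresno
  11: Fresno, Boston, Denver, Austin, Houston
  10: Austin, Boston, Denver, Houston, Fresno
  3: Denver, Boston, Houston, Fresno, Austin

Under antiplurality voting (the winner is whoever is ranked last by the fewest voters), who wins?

Last-place votes: Houston 11, Boston 0, Fresno 20, Austin 12, Denver 5.

Boston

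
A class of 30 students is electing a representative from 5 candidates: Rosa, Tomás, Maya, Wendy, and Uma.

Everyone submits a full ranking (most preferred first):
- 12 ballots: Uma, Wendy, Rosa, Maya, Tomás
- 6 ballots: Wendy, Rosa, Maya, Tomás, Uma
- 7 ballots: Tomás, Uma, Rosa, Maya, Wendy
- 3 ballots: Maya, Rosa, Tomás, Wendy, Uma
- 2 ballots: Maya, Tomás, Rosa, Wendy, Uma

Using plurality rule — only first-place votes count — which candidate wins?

First-place votes: Rosa 0, Tomás 7, Maya 5, Wendy 6, Uma 12.

Uma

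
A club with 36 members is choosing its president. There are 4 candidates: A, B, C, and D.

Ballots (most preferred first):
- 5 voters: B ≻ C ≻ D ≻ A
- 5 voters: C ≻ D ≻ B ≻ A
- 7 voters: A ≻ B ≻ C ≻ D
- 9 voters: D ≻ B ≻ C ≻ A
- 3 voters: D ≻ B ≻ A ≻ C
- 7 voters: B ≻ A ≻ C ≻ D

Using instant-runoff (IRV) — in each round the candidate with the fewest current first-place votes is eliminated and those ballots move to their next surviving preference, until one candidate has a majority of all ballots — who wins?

B

Round 1: A 7, B 12, C 5, D 12. C eliminated.
Round 2: A 7, B 12, D 17. A eliminated.
Round 3: B 19, D 17. B has a majority (≥19).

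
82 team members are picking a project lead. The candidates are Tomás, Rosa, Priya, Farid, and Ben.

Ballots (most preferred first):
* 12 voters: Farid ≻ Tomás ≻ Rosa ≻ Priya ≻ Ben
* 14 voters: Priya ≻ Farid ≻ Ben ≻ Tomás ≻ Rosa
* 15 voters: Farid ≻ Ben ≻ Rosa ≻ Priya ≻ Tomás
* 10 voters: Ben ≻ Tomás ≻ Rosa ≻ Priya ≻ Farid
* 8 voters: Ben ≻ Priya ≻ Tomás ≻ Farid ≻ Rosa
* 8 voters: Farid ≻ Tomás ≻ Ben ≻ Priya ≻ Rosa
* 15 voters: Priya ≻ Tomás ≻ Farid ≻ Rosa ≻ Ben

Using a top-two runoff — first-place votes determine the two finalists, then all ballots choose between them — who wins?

Round 1 first-place votes: Tomás 0, Rosa 0, Priya 29, Farid 35, Ben 18. Farid and Priya advance.
Runoff: Farid is ranked above Priya on 35 ballots, Priya above Farid on 47.

Priya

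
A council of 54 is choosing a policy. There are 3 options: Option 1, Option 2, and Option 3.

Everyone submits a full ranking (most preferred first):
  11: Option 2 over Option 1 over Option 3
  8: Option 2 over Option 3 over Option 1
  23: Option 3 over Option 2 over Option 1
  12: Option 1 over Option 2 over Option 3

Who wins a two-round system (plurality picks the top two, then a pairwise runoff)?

Option 2

Round 1 first-place votes: Option 1 12, Option 2 19, Option 3 23. Option 3 and Option 2 advance.
Runoff: Option 3 is ranked above Option 2 on 23 ballots, Option 2 above Option 3 on 31.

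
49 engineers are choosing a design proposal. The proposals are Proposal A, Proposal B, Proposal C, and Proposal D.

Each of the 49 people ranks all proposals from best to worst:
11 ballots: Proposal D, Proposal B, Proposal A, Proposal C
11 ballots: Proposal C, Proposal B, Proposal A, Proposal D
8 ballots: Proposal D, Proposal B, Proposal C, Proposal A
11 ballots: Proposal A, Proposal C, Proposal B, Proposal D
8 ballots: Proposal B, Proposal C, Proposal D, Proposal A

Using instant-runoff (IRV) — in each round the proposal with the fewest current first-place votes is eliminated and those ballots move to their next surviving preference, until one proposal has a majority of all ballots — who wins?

Round 1: Proposal A 11, Proposal B 8, Proposal C 11, Proposal D 19. Proposal B eliminated.
Round 2: Proposal A 11, Proposal C 19, Proposal D 19. Proposal A eliminated.
Round 3: Proposal C 30, Proposal D 19. Proposal C has a majority (≥25).

Proposal C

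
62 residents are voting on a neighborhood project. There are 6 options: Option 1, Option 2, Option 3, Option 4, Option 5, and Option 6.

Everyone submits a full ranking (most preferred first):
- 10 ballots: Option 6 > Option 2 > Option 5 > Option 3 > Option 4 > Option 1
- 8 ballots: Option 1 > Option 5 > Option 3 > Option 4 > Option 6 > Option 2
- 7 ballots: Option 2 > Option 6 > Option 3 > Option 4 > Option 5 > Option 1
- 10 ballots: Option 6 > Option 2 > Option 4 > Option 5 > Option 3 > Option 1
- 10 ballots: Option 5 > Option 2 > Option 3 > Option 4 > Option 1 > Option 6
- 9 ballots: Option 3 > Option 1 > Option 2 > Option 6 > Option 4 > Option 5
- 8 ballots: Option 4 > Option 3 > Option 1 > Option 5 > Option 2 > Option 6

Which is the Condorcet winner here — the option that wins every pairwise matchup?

Option 2 vs Option 1: 37–25
Option 2 vs Option 3: 37–25
Option 2 vs Option 4: 46–16
Option 2 vs Option 5: 36–26
Option 2 vs Option 6: 34–28
Option 2 beats every other option.

Option 2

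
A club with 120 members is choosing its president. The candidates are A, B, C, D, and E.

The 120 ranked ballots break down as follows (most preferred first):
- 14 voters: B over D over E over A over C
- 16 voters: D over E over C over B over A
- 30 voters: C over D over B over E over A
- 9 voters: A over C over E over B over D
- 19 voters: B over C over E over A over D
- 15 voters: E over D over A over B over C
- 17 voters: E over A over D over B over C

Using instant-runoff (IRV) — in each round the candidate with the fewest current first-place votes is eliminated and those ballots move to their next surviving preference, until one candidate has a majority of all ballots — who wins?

E

Round 1: A 9, B 33, C 30, D 16, E 32. A eliminated.
Round 2: B 33, C 39, D 16, E 32. D eliminated.
Round 3: B 33, C 39, E 48. B eliminated.
Round 4: C 58, E 62. E has a majority (≥61).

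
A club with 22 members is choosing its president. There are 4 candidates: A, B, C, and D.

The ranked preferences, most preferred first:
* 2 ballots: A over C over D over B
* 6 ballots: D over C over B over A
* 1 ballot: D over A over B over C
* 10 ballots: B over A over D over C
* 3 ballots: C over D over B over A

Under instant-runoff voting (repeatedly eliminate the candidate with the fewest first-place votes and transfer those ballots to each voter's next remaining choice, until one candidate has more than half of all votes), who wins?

Round 1: A 2, B 10, C 3, D 7. A eliminated.
Round 2: B 10, C 5, D 7. C eliminated.
Round 3: B 10, D 12. D has a majority (≥12).

D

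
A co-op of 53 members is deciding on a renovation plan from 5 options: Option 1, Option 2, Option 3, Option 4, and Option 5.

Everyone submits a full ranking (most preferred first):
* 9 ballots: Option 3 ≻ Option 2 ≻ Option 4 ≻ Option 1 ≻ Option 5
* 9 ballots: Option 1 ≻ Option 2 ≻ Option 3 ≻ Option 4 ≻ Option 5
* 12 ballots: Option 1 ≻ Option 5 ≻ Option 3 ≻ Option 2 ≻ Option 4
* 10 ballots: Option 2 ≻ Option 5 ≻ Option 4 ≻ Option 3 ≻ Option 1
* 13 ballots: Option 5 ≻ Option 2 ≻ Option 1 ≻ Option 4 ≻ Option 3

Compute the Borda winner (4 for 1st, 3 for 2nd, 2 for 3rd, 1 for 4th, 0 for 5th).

Option 2

Option 1: 9×1 + 9×4 + 12×4 + 10×0 + 13×2 = 119
Option 2: 9×3 + 9×3 + 12×1 + 10×4 + 13×3 = 145
Option 3: 9×4 + 9×2 + 12×2 + 10×1 + 13×0 = 88
Option 4: 9×2 + 9×1 + 12×0 + 10×2 + 13×1 = 60
Option 5: 9×0 + 9×0 + 12×3 + 10×3 + 13×4 = 118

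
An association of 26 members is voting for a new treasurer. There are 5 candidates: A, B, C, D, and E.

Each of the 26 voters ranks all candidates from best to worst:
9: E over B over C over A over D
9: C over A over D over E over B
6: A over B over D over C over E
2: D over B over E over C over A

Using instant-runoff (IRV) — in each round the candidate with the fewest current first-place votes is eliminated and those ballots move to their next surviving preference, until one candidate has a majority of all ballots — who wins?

Round 1: A 6, B 0, C 9, D 2, E 9. B eliminated.
Round 2: A 6, C 9, D 2, E 9. D eliminated.
Round 3: A 6, C 9, E 11. A eliminated.
Round 4: C 15, E 11. C has a majority (≥14).

C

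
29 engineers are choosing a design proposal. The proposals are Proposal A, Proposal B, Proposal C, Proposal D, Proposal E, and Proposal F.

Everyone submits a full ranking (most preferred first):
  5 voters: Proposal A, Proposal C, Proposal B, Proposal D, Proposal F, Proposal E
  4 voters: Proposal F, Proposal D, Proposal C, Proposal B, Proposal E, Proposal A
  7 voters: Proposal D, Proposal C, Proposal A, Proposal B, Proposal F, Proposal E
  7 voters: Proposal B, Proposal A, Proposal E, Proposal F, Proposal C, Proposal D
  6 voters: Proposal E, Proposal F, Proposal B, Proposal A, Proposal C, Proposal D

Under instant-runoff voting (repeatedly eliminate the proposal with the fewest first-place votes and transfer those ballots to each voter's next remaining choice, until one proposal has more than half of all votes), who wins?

Proposal B

Round 1: Proposal A 5, Proposal B 7, Proposal C 0, Proposal D 7, Proposal E 6, Proposal F 4. Proposal C eliminated.
Round 2: Proposal A 5, Proposal B 7, Proposal D 7, Proposal E 6, Proposal F 4. Proposal F eliminated.
Round 3: Proposal A 5, Proposal B 7, Proposal D 11, Proposal E 6. Proposal A eliminated.
Round 4: Proposal B 12, Proposal D 11, Proposal E 6. Proposal E eliminated.
Round 5: Proposal B 18, Proposal D 11. Proposal B has a majority (≥15).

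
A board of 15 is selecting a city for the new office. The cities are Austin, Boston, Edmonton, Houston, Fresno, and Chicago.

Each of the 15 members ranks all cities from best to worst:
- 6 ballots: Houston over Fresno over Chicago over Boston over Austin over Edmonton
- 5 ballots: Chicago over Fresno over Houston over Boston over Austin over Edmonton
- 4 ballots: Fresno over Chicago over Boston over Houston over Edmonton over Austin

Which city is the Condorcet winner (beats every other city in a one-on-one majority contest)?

Fresno

Fresno vs Austin: 15–0
Fresno vs Boston: 15–0
Fresno vs Edmonton: 15–0
Fresno vs Houston: 9–6
Fresno vs Chicago: 10–5
Fresno beats every other city.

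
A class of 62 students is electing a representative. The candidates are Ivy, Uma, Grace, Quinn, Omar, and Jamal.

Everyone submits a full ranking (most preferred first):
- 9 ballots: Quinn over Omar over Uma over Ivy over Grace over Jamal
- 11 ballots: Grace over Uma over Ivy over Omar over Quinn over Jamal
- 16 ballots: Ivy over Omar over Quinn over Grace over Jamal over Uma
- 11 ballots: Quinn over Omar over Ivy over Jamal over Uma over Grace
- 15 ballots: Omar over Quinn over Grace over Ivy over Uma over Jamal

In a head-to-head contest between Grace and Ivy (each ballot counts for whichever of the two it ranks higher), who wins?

Ivy

Grace is ranked above Ivy on 26 ballots; Ivy above Grace on 36.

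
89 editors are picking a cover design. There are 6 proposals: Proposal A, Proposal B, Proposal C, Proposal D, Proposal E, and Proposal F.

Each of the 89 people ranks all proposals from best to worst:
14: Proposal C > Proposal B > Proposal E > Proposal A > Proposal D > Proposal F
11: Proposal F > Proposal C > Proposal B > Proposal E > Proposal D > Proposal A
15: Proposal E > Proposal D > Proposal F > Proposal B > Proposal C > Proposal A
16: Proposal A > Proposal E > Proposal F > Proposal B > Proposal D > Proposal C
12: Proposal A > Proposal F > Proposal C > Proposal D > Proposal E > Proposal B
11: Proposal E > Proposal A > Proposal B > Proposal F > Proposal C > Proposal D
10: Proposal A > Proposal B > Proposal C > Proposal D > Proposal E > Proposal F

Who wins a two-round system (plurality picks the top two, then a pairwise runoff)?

Round 1 first-place votes: Proposal A 38, Proposal B 0, Proposal C 14, Proposal D 0, Proposal E 26, Proposal F 11. Proposal A and Proposal E advance.
Runoff: Proposal A is ranked above Proposal E on 38 ballots, Proposal E above Proposal A on 51.

Proposal E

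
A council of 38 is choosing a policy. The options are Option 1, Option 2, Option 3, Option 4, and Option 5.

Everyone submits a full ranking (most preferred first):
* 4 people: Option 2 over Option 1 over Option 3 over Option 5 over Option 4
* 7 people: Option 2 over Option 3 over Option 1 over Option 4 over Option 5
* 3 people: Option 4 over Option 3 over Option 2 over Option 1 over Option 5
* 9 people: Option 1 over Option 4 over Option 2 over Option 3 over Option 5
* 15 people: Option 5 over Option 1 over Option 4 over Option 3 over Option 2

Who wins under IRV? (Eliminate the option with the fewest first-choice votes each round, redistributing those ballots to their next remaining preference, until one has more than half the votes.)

Option 2

Round 1: Option 1 9, Option 2 11, Option 3 0, Option 4 3, Option 5 15. Option 3 eliminated.
Round 2: Option 1 9, Option 2 11, Option 4 3, Option 5 15. Option 4 eliminated.
Round 3: Option 1 9, Option 2 14, Option 5 15. Option 1 eliminated.
Round 4: Option 2 23, Option 5 15. Option 2 has a majority (≥20).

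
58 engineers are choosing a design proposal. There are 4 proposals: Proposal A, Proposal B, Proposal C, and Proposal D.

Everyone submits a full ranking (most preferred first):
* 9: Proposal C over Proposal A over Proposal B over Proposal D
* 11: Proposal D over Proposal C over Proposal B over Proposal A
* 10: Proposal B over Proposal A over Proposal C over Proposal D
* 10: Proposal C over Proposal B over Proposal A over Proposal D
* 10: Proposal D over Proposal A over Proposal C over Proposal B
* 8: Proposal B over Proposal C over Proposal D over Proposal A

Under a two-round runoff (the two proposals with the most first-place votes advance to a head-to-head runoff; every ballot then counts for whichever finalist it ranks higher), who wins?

Round 1 first-place votes: Proposal A 0, Proposal B 18, Proposal C 19, Proposal D 21. Proposal D and Proposal C advance.
Runoff: Proposal D is ranked above Proposal C on 21 ballots, Proposal C above Proposal D on 37.

Proposal C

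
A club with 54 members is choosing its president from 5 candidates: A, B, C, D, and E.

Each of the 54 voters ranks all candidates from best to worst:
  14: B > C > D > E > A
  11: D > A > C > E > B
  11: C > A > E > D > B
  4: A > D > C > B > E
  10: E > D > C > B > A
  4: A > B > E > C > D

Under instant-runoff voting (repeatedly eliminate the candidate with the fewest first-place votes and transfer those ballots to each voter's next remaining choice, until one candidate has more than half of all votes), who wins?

Round 1: A 8, B 14, C 11, D 11, E 10. A eliminated.
Round 2: B 18, C 11, D 15, E 10. E eliminated.
Round 3: B 18, C 11, D 25. C eliminated.
Round 4: B 18, D 36. D has a majority (≥28).

D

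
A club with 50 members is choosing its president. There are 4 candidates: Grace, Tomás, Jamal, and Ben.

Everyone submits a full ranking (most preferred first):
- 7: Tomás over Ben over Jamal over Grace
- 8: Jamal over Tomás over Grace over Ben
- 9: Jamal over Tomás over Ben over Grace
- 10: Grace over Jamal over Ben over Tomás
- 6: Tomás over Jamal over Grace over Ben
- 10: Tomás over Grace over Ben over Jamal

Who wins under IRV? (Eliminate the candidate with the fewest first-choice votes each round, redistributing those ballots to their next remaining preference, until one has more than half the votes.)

Jamal

Round 1: Grace 10, Tomás 23, Jamal 17, Ben 0. Ben eliminated.
Round 2: Grace 10, Tomás 23, Jamal 17. Grace eliminated.
Round 3: Tomás 23, Jamal 27. Jamal has a majority (≥26).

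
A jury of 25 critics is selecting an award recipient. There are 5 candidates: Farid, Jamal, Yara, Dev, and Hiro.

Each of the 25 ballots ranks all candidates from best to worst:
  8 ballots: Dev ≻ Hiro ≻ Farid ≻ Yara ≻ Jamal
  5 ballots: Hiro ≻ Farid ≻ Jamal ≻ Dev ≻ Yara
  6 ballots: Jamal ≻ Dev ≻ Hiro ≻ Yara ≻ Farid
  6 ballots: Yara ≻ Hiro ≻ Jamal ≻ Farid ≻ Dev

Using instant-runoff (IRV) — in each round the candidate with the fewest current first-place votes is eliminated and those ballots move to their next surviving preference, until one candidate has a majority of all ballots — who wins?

Jamal

Round 1: Farid 0, Jamal 6, Yara 6, Dev 8, Hiro 5. Farid eliminated.
Round 2: Jamal 6, Yara 6, Dev 8, Hiro 5. Hiro eliminated.
Round 3: Jamal 11, Yara 6, Dev 8. Yara eliminated.
Round 4: Jamal 17, Dev 8. Jamal has a majority (≥13).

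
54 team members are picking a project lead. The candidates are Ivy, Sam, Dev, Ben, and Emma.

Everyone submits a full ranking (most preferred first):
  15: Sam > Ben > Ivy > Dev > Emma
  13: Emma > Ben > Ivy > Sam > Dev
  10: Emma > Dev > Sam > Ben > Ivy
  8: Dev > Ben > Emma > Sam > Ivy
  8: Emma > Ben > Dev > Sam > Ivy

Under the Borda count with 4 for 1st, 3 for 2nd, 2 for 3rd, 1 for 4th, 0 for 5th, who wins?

Ivy: 15×2 + 13×2 + 10×0 + 8×0 + 8×0 = 56
Sam: 15×4 + 13×1 + 10×2 + 8×1 + 8×1 = 109
Dev: 15×1 + 13×0 + 10×3 + 8×4 + 8×2 = 93
Ben: 15×3 + 13×3 + 10×1 + 8×3 + 8×3 = 142
Emma: 15×0 + 13×4 + 10×4 + 8×2 + 8×4 = 140

Ben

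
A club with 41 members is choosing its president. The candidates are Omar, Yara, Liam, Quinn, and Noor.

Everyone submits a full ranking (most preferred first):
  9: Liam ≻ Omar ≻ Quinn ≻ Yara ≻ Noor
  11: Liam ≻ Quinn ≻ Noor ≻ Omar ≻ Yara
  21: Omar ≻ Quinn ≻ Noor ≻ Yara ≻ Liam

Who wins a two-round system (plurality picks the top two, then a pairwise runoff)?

Omar

Round 1 first-place votes: Omar 21, Yara 0, Liam 20, Quinn 0, Noor 0. Omar and Liam advance.
Runoff: Omar is ranked above Liam on 21 ballots, Liam above Omar on 20.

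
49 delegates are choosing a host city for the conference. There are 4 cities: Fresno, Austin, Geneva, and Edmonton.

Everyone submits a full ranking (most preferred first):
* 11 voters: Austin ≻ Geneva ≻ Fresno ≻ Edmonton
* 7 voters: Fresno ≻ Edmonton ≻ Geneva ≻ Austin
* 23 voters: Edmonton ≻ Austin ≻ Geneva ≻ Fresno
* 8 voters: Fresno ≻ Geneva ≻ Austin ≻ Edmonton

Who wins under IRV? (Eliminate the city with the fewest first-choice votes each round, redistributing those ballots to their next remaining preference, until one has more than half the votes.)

Fresno

Round 1: Fresno 15, Austin 11, Geneva 0, Edmonton 23. Geneva eliminated.
Round 2: Fresno 15, Austin 11, Edmonton 23. Austin eliminated.
Round 3: Fresno 26, Edmonton 23. Fresno has a majority (≥25).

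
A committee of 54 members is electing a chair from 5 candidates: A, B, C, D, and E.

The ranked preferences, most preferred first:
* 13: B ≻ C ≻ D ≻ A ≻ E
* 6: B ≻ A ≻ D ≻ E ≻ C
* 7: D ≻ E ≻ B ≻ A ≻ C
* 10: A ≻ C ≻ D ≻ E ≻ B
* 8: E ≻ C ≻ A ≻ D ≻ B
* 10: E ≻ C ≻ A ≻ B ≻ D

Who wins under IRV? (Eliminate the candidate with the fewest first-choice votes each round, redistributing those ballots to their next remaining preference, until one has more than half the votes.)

E

Round 1: A 10, B 19, C 0, D 7, E 18. C eliminated.
Round 2: A 10, B 19, D 7, E 18. D eliminated.
Round 3: A 10, B 19, E 25. A eliminated.
Round 4: B 19, E 35. E has a majority (≥28).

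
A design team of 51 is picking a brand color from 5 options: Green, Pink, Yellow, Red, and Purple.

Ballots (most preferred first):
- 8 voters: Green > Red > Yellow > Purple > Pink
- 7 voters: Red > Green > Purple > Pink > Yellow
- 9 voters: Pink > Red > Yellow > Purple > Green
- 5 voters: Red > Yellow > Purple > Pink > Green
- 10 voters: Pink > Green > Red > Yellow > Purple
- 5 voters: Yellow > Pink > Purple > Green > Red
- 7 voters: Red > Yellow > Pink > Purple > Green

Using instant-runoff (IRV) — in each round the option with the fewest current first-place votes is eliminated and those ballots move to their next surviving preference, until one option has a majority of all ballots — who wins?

Round 1: Green 8, Pink 19, Yellow 5, Red 19, Purple 0. Purple eliminated.
Round 2: Green 8, Pink 19, Yellow 5, Red 19. Yellow eliminated.
Round 3: Green 8, Pink 24, Red 19. Green eliminated.
Round 4: Pink 24, Red 27. Red has a majority (≥26).

Red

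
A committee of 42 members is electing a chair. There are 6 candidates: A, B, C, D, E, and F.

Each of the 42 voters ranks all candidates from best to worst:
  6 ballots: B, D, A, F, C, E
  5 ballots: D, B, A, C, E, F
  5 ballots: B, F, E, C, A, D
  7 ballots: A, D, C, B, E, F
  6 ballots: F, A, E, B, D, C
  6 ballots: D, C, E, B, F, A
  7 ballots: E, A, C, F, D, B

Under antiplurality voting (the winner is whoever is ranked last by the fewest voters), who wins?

Last-place votes: A 6, B 7, C 6, D 5, E 6, F 12.

D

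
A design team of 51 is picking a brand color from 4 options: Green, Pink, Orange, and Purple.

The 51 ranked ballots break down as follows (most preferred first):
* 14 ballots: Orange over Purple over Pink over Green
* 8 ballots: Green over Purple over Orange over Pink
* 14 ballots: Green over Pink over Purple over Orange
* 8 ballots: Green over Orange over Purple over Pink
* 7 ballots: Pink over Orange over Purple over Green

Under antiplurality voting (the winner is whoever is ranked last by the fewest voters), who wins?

Purple

Last-place votes: Green 21, Pink 16, Orange 14, Purple 0.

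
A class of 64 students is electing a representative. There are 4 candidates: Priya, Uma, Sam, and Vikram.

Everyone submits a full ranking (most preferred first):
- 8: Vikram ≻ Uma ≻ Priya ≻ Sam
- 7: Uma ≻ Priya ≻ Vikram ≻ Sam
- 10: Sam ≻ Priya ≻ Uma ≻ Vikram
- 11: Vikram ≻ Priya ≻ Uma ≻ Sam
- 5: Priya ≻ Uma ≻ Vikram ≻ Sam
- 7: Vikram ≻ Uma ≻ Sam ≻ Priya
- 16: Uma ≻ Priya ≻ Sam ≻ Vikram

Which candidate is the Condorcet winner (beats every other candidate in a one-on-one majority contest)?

Uma vs Priya: 38–26
Uma vs Sam: 54–10
Uma vs Vikram: 38–26
Uma beats every other candidate.

Uma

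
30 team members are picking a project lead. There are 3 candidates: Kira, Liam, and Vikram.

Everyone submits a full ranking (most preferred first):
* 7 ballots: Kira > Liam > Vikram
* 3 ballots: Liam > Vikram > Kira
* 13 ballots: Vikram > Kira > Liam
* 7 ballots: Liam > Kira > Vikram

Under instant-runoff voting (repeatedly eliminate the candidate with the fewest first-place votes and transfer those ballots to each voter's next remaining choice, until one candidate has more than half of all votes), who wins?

Round 1: Kira 7, Liam 10, Vikram 13. Kira eliminated.
Round 2: Liam 17, Vikram 13. Liam has a majority (≥16).

Liam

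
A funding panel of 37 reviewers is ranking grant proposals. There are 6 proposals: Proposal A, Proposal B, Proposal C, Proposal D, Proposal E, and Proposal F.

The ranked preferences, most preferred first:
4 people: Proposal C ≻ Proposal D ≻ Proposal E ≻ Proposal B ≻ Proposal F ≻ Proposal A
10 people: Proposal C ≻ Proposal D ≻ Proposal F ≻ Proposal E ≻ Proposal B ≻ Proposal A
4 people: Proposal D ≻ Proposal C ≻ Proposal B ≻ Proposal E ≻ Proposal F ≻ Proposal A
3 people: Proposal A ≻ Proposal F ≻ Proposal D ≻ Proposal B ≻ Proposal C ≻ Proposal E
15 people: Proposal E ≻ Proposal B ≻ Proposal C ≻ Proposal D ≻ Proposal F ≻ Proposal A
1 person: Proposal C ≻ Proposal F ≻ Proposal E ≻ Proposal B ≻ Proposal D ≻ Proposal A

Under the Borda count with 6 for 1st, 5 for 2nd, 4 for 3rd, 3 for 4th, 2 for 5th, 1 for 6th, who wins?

Proposal C

Proposal A: 4×1 + 10×1 + 4×1 + 3×6 + 15×1 + 1×1 = 52
Proposal B: 4×3 + 10×2 + 4×4 + 3×3 + 15×5 + 1×3 = 135
Proposal C: 4×6 + 10×6 + 4×5 + 3×2 + 15×4 + 1×6 = 176
Proposal D: 4×5 + 10×5 + 4×6 + 3×4 + 15×3 + 1×2 = 153
Proposal E: 4×4 + 10×3 + 4×3 + 3×1 + 15×6 + 1×4 = 155
Proposal F: 4×2 + 10×4 + 4×2 + 3×5 + 15×2 + 1×5 = 106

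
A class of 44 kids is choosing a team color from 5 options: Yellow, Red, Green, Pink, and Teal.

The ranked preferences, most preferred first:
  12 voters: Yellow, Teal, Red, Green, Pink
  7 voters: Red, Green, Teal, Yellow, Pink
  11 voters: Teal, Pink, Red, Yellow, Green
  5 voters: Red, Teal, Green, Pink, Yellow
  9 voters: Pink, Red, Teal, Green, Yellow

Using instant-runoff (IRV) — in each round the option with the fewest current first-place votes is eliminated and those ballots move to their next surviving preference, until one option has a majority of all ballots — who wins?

Round 1: Yellow 12, Red 12, Green 0, Pink 9, Teal 11. Green eliminated.
Round 2: Yellow 12, Red 12, Pink 9, Teal 11. Pink eliminated.
Round 3: Yellow 12, Red 21, Teal 11. Teal eliminated.
Round 4: Yellow 12, Red 32. Red has a majority (≥23).

Red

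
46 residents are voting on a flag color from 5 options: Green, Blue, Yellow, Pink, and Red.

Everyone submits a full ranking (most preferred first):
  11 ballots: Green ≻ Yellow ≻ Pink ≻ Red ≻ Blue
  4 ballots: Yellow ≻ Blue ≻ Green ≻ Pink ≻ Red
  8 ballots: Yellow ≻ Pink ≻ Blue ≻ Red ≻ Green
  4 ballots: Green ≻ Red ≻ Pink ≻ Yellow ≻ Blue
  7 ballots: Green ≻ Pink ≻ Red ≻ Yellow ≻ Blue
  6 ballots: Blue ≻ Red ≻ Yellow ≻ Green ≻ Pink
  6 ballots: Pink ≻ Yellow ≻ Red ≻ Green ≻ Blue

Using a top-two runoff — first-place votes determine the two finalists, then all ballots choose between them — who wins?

Round 1 first-place votes: Green 22, Blue 6, Yellow 12, Pink 6, Red 0. Green and Yellow advance.
Runoff: Green is ranked above Yellow on 22 ballots, Yellow above Green on 24.

Yellow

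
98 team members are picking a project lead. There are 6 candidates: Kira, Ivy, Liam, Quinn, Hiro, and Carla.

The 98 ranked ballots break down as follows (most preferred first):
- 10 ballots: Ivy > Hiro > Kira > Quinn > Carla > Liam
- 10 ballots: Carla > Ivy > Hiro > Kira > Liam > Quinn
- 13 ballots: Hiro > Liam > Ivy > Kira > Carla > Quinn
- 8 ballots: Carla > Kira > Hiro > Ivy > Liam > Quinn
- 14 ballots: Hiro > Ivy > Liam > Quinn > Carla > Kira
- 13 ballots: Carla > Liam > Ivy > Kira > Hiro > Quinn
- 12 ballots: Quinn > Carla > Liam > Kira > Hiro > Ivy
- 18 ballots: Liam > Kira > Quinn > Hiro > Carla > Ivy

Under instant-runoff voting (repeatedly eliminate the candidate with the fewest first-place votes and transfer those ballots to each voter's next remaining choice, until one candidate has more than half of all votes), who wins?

Round 1: Kira 0, Ivy 10, Liam 18, Quinn 12, Hiro 27, Carla 31. Kira eliminated.
Round 2: Ivy 10, Liam 18, Quinn 12, Hiro 27, Carla 31. Ivy eliminated.
Round 3: Liam 18, Quinn 12, Hiro 37, Carla 31. Quinn eliminated.
Round 4: Liam 18, Hiro 37, Carla 43. Liam eliminated.
Round 5: Hiro 55, Carla 43. Hiro has a majority (≥50).

Hiro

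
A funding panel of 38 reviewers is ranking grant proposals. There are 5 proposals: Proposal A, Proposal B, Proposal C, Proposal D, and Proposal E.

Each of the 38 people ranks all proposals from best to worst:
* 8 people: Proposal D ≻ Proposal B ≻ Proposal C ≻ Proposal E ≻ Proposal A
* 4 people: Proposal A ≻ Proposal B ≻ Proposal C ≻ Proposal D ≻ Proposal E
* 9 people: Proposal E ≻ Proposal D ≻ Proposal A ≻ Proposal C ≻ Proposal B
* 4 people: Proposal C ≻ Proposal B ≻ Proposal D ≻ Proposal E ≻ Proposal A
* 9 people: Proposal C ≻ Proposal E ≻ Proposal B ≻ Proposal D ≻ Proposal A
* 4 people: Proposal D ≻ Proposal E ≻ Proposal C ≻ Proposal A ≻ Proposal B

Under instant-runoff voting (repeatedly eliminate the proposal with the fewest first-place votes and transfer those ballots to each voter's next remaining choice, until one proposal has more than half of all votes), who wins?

Round 1: Proposal A 4, Proposal B 0, Proposal C 13, Proposal D 12, Proposal E 9. Proposal B eliminated.
Round 2: Proposal A 4, Proposal C 13, Proposal D 12, Proposal E 9. Proposal A eliminated.
Round 3: Proposal C 17, Proposal D 12, Proposal E 9. Proposal E eliminated.
Round 4: Proposal C 17, Proposal D 21. Proposal D has a majority (≥20).

Proposal D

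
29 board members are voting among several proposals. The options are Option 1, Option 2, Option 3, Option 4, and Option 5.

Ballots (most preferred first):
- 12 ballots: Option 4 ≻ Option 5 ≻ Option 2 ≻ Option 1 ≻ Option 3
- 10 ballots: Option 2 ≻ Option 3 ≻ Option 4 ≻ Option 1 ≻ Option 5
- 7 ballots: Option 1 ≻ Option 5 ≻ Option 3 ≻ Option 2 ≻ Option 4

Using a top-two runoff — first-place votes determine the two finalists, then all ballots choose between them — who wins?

Option 2

Round 1 first-place votes: Option 1 7, Option 2 10, Option 3 0, Option 4 12, Option 5 0. Option 4 and Option 2 advance.
Runoff: Option 4 is ranked above Option 2 on 12 ballots, Option 2 above Option 4 on 17.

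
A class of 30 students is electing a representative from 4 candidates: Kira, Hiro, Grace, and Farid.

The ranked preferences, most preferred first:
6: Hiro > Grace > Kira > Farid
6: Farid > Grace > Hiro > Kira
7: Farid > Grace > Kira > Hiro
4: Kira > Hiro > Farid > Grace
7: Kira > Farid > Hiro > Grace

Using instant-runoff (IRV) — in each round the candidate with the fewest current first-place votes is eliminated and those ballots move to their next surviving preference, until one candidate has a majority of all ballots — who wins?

Round 1: Kira 11, Hiro 6, Grace 0, Farid 13. Grace eliminated.
Round 2: Kira 11, Hiro 6, Farid 13. Hiro eliminated.
Round 3: Kira 17, Farid 13. Kira has a majority (≥16).

Kira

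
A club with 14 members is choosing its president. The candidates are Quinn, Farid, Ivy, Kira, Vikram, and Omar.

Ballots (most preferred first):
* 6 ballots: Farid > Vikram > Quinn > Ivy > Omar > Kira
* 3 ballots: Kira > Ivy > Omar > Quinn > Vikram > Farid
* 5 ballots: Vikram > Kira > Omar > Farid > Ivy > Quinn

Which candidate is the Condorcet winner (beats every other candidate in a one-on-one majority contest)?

Vikram vs Quinn: 11–3
Vikram vs Farid: 8–6
Vikram vs Ivy: 11–3
Vikram vs Kira: 11–3
Vikram vs Omar: 11–3
Vikram beats every other candidate.

Vikram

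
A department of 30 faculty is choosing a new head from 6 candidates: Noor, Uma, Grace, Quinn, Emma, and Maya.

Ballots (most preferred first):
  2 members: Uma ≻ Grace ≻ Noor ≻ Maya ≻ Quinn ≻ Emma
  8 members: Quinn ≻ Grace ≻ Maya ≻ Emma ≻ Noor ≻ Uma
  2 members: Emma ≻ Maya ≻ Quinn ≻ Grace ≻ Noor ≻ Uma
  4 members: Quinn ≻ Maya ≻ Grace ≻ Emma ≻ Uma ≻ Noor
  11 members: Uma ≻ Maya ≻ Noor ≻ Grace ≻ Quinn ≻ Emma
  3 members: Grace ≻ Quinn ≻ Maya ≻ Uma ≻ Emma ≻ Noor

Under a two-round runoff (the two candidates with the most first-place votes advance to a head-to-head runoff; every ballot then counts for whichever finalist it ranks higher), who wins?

Round 1 first-place votes: Noor 0, Uma 13, Grace 3, Quinn 12, Emma 2, Maya 0. Uma and Quinn advance.
Runoff: Uma is ranked above Quinn on 13 ballots, Quinn above Uma on 17.

Quinn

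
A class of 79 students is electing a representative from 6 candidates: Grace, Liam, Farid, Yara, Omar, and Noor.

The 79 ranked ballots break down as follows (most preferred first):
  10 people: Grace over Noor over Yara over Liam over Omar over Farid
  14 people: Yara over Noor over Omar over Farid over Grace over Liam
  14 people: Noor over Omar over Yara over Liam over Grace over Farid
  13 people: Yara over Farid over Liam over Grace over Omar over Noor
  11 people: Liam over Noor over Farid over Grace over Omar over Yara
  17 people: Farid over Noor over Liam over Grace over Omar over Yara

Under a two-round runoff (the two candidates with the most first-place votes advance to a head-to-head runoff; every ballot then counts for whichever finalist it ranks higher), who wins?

Yara

Round 1 first-place votes: Grace 10, Liam 11, Farid 17, Yara 27, Omar 0, Noor 14. Yara and Farid advance.
Runoff: Yara is ranked above Farid on 51 ballots, Farid above Yara on 28.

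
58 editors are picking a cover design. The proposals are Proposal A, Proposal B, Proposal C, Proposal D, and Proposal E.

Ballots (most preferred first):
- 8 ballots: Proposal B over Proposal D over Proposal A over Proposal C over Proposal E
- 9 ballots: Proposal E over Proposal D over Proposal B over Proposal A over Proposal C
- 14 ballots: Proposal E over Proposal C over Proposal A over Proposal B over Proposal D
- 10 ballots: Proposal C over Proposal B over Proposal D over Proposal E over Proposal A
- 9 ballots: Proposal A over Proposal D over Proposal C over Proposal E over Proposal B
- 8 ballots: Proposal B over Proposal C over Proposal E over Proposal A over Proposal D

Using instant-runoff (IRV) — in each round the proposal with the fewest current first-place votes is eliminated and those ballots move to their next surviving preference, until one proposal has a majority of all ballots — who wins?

Proposal C

Round 1: Proposal A 9, Proposal B 16, Proposal C 10, Proposal D 0, Proposal E 23. Proposal D eliminated.
Round 2: Proposal A 9, Proposal B 16, Proposal C 10, Proposal E 23. Proposal A eliminated.
Round 3: Proposal B 16, Proposal C 19, Proposal E 23. Proposal B eliminated.
Round 4: Proposal C 35, Proposal E 23. Proposal C has a majority (≥30).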